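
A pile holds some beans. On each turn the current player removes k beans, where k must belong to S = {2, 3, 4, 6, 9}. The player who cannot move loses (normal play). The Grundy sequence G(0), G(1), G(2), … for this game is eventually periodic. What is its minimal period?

5

n :  0  1  2  3  4  5  6  7  8  9 10 11 12 13 14 15 16 17 18 19 20 21 22 23 24 25 26 27
G :  0  0  1  1  2  2  3  3  0  4  1  5  2  0  3  1  4  2  0  3  1  4  2  0  3  1  4  2
From n = 12 onward G(n+5) = G(n); since this holds over max(S) = 9 consecutive positions the period is 5 (pre-period 12).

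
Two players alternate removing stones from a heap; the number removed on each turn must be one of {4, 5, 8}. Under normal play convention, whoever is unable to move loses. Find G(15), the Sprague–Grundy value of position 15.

n :  0  1  2  3  4  5  6  7  8  9 10 11 12 13 14 15
G :  0  0  0  0  1  1  1  1  2  2  2  2  0  0  0  0

0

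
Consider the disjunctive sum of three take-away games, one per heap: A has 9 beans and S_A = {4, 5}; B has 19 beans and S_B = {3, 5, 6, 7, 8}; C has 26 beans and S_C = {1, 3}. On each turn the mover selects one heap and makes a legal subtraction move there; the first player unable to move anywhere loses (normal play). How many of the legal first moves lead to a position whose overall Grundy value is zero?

3

Heap A, S = {4, 5}:
n : 0 1 2 3 4 5 6 7 8 9
G : 0 0 0 0 1 1 1 1 2 0
G_A(9) = 0.
Heap B, S = {3, 5, 6, 7, 8}:
G(0) = 0
G(1) = mex{} = 0
G(2) = mex{} = 0
G(3) = mex{0} = 1
G(4) = mex{0} = 1
G(5) = mex{0,0} = 1
G(6) = mex{1,0,0} = 2
G(7) = mex{1,0,0,0} = 2
G(8) = mex{1,1,0,0,0} = 2
G(9) = mex{2,1,1,0,0} = 3
G(10) = mex{2,1,1,1,0} = 3
G(11) = mex{2,2,1,1,1} = 0
G(12) = mex{3,2,2,1,1} = 0
G(13) = mex{3,2,2,2,1} = 0
G(14) = mex{0,3,2,2,2} = 1
G(15) = mex{0,3,3,2,2} = 1
G(16) = mex{0,0,3,3,2} = 1
G(17) = mex{1,0,0,3,3} = 2
G(18) = mex{1,0,0,0,3} = 2
G(19) = mex{1,1,0,0,0} = 2
G_B(19) = 2.
Heap C, S = {1, 3}:
n :  0  1  2  3  4  5  6  7  8  9 10 11 12 13 14 15 16 17 18 19 20 21 22 23 24 25 26
G :  0  1  0  1  0  1  0  1  0  1  0  1  0  1  0  1  0  1  0  1  0  1  0  1  0  1  0
G_C(26) = 0.
Combined Grundy value = 0 ⊕ 2 ⊕ 0 = 2.
A winning move leaves total XOR = 0, i.e. changes one component's Grundy value g to g ⊕ X where X is the current total.
Heap A: need g' = 0⊕2 = 2. Options: 9−4→G=1, 9−5→G=1. Hits: 0.
Heap B: need g' = 2⊕2 = 0. Options: 19−3→G=1, 19−5→G=1, 19−6→G=0, 19−7→G=0, 19−8→G=0. Hits: 3.
Heap C: need g' = 0⊕2 = 2. Options: 26−1→G=1, 26−3→G=1. Hits: 0.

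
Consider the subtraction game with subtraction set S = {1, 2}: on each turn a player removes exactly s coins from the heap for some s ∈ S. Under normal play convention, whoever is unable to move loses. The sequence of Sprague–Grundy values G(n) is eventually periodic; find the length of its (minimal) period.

3

n :  0  1  2  3  4  5  6  7  8  9 10 11 12 13 14
G :  0  1  2  0  1  2  0  1  2  0  1  2  0  1  2
G(n+3) = G(n) holds for n = 0,…,1 (a full window of length max(S) = 2), so the sequence is purely periodic with period 3.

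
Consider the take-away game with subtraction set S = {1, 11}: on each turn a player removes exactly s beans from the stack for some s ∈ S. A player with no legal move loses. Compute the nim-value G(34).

0

n :  0  1  2  3  4  5  6  7  8  9 10 11 12 13 14 15 16 17 18 19 20 21 22 23 24 25 26 27 28 29 30 31 32 33 34
G :  0  1  0  1  0  1  0  1  0  1  0  1  0  1  0  1  0  1  0  1  0  1  0  1  0  1  0  1  0  1  0  1  0  1  0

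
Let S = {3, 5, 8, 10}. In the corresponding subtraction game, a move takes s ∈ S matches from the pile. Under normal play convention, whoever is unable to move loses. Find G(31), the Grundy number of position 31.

G(0) = 0
G(1) = mex{} = 0
G(2) = mex{} = 0
G(3) = mex{0} = 1
G(4) = mex{0} = 1
G(5) = mex{0,0} = 1
G(6) = mex{1,0} = 2
G(7) = mex{1,0} = 2
G(8) = mex{1,1,0} = 2
G(9) = mex{2,1,0} = 3
G(10) = mex{2,1,0,0} = 3
G(11) = mex{2,2,1,0} = 3
G(12) = mex{3,2,1,0} = 4
G(13) = mex{3,2,1,1} = 0
G(14) = mex{3,3,2,1} = 0
G(15) = mex{4,3,2,1} = 0
G(16) = mex{0,3,2,2} = 1
G(17) = mex{0,4,3,2} = 1
G(18) = mex{0,0,3,2} = 1
G(19) = mex{1,0,3,3} = 2
G(20) = mex{1,0,4,3} = 2
G(21) = mex{1,1,0,3} = 2
G(22) = mex{2,1,0,4} = 3
G(23) = mex{2,1,0,0} = 3
G(24) = mex{2,2,1,0} = 3
G(25) = mex{3,2,1,0} = 4
G(26) = mex{3,2,1,1} = 0
G(27) = mex{3,3,2,1} = 0
G(28) = mex{4,3,2,1} = 0
G(29) = mex{0,3,2,2} = 1
G(30) = mex{0,4,3,2} = 1
G(31) = mex{0,0,3,2} = 1

1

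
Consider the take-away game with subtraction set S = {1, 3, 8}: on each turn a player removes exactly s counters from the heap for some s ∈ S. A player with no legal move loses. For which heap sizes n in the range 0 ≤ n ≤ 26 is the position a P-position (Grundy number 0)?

n :  0  1  2  3  4  5  6  7  8  9 10 11 12 13 14 15 16 17 18 19 20 21 22 23 24 25 26
G :  0  1  0  1  0  1  0  1  2  3  2  0  1  0  1  0  1  0  1  2  3  2  0  1  0  1  0
P-positions are exactly the n with G(n) = 0.

0, 2, 4, 6, 11, 13, 15, 17, 22, 24, 26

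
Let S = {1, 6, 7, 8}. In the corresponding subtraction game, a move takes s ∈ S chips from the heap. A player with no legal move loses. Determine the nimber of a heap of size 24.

3

n :  0  1  2  3  4  5  6  7  8  9 10 11 12 13 14 15 16 17 18 19 20 21 22 23 24
G :  0  1  0  1  0  1  2  3  2  3  2  3  4  0  1  0  1  0  1  2  3  2  3  2  3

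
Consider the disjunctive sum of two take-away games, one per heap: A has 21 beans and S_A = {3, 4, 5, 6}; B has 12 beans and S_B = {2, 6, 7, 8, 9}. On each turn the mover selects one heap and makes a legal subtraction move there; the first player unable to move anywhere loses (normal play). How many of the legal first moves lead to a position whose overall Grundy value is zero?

Heap A, S = {3, 4, 5, 6}:
n :  0  1  2  3  4  5  6  7  8  9 10 11 12 13 14 15 16 17 18 19 20 21
G :  0  0  0  1  1  1  2  2  2  0  0  0  1  1  1  2  2  2  0  0  0  1
G_A(21) = 1.
Heap B, S = {2, 6, 7, 8, 9}:
n :  0  1  2  3  4  5  6  7  8  9 10 11 12
G :  0  0  1  1  0  0  1  1  2  2  3  3  2
G_B(12) = 2.
Combined Grundy value = 1 ⊕ 2 = 3.
A winning move leaves total XOR = 0, i.e. changes one component's Grundy value g to g ⊕ X where X is the current total.
Heap A: need g' = 1⊕3 = 2. Options: 21−3→G=0, 21−4→G=2, 21−5→G=2, 21−6→G=2. Hits: 3.
Heap B: need g' = 2⊕3 = 1. Options: 12−2→G=3, 12−6→G=1, 12−7→G=0, 12−8→G=0, 12−9→G=1. Hits: 2.

5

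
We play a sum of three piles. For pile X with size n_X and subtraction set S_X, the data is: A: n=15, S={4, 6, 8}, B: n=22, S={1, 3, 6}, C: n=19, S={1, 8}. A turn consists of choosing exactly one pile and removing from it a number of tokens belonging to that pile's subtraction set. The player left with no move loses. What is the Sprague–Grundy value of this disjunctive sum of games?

Pile A, S = {4, 6, 8}:
G(0) = 0
G(1) = mex{} = 0
G(2) = mex{} = 0
G(3) = mex{} = 0
G(4) = mex{0} = 1
G(5) = mex{0} = 1
G(6) = mex{0,0} = 1
G(7) = mex{0,0} = 1
G(8) = mex{1,0,0} = 2
G(9) = mex{1,0,0} = 2
G(10) = mex{1,1,0} = 2
G(11) = mex{1,1,0} = 2
G(12) = mex{2,1,1} = 0
G(13) = mex{2,1,1} = 0
G(14) = mex{2,2,1} = 0
G(15) = mex{2,2,1} = 0
G_A(15) = 0.
Pile B, S = {1, 3, 6}:
n :  0  1  2  3  4  5  6  7  8  9 10 11 12 13 14 15 16 17 18 19 20 21 22
G :  0  1  0  1  0  1  2  3  2  0  1  0  1  0  1  2  3  2  0  1  0  1  0
G_B(22) = 0.
Pile C, S = {1, 8}:
G(0) = 0
G(1) = mex{0} = 1
G(2) = mex{1} = 0
G(3) = mex{0} = 1
G(4) = mex{1} = 0
G(5) = mex{0} = 1
G(6) = mex{1} = 0
G(7) = mex{0} = 1
G(8) = mex{1,0} = 2
G(9) = mex{2,1} = 0
G(10) = mex{0,0} = 1
G(11) = mex{1,1} = 0
G(12) = mex{0,0} = 1
G(13) = mex{1,1} = 0
G(14) = mex{0,0} = 1
G(15) = mex{1,1} = 0
G(16) = mex{0,2} = 1
G(17) = mex{1,0} = 2
G(18) = mex{2,1} = 0
G(19) = mex{0,0} = 1
G_C(19) = 1.
Combined Grundy value = 0 ⊕ 0 ⊕ 1 = 1.

1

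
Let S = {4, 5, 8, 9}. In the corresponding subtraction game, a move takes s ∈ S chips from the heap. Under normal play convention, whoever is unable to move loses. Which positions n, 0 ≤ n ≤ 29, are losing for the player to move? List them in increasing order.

0, 1, 2, 3, 13, 14, 15, 16, 26, 27, 28, 29

n :  0  1  2  3  4  5  6  7  8  9 10 11 12 13 14 15 16 17 18 19 20 21 22 23 24 25 26 27 28 29
G :  0  0  0  0  1  1  1  1  2  2  2  2  3  0  0  0  0  1  1  1  1  2  2  2  2  3  0  0  0  0
P-positions are exactly the n with G(n) = 0.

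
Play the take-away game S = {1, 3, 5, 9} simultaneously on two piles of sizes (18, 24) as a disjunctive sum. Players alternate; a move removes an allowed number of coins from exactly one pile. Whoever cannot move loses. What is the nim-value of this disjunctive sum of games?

All piles use S = {1, 3, 5, 9}:
G(0) = 0
G(1) = mex{0} = 1
G(2) = mex{1} = 0
G(3) = mex{0,0} = 1
G(4) = mex{1,1} = 0
G(5) = mex{0,0,0} = 1
G(6) = mex{1,1,1} = 0
G(7) = mex{0,0,0} = 1
G(8) = mex{1,1,1} = 0
G(9) = mex{0,0,0,0} = 1
G(10) = mex{1,1,1,1} = 0
G(11) = mex{0,0,0,0} = 1
G(12) = mex{1,1,1,1} = 0
G(13) = mex{0,0,0,0} = 1
G(14) = mex{1,1,1,1} = 0
G(15) = mex{0,0,0,0} = 1
G(16) = mex{1,1,1,1} = 0
G(17) = mex{0,0,0,0} = 1
G(18) = mex{1,1,1,1} = 0
G(19) = mex{0,0,0,0} = 1
G(20) = mex{1,1,1,1} = 0
G(21) = mex{0,0,0,0} = 1
G(22) = mex{1,1,1,1} = 0
G(23) = mex{0,0,0,0} = 1
G(24) = mex{1,1,1,1} = 0
Pile A: G(18) = 0.
Pile B: G(24) = 0.
Combined Grundy value = 0 ⊕ 0 = 0.

0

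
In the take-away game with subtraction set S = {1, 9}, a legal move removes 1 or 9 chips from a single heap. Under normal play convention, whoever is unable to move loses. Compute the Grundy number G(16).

G(0) = 0
G(1) = mex{0} = 1
G(2) = mex{1} = 0
G(3) = mex{0} = 1
G(4) = mex{1} = 0
G(5) = mex{0} = 1
G(6) = mex{1} = 0
G(7) = mex{0} = 1
G(8) = mex{1} = 0
G(9) = mex{0,0} = 1
G(10) = mex{1,1} = 0
G(11) = mex{0,0} = 1
G(12) = mex{1,1} = 0
G(13) = mex{0,0} = 1
G(14) = mex{1,1} = 0
G(15) = mex{0,0} = 1
G(16) = mex{1,1} = 0

0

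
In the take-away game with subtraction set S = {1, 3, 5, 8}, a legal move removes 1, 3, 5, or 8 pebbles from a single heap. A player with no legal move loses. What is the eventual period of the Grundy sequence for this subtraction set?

13

n :  0  1  2  3  4  5  6  7  8  9 10 11 12 13 14 15 16 17 18 19 20 21 22 23 24 25 26 27
G :  0  1  0  1  0  1  0  1  2  3  2  3  2  0  1  0  1  0  1  0  1  2  3  2  3  2  0  1
G(n+13) = G(n) holds for n = 0,…,7 (a full window of length max(S) = 8), so the sequence is purely periodic with period 13.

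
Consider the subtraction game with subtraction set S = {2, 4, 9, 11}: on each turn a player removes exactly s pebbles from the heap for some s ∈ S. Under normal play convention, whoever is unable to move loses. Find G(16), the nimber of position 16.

G(0) = 0
G(1) = mex{} = 0
G(2) = mex{0} = 1
G(3) = mex{0} = 1
G(4) = mex{1,0} = 2
G(5) = mex{1,0} = 2
G(6) = mex{2,1} = 0
G(7) = mex{2,1} = 0
G(8) = mex{0,2} = 1
G(9) = mex{0,2,0} = 1
G(10) = mex{1,0,0} = 2
G(11) = mex{1,0,1,0} = 2
G(12) = mex{2,1,1,0} = 3
G(13) = mex{2,1,2,1} = 0
G(14) = mex{3,2,2,1} = 0
G(15) = mex{0,2,0,2} = 1
G(16) = mex{0,3,0,2} = 1

1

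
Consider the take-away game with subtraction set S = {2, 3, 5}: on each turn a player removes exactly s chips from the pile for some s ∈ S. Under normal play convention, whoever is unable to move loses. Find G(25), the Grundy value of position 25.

n :  0  1  2  3  4  5  6  7  8  9 10 11 12 13 14 15 16 17 18 19 20 21 22 23 24 25
G :  0  0  1  1  2  2  3  0  0  1  1  2  2  3  0  0  1  1  2  2  3  0  0  1  1  2

2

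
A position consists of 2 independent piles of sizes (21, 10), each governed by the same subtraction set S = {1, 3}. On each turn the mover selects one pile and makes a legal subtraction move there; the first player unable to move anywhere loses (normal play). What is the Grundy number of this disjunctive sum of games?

All piles use S = {1, 3}:
n :  0  1  2  3  4  5  6  7  8  9 10 11 12 13 14 15 16 17 18 19 20 21
G :  0  1  0  1  0  1  0  1  0  1  0  1  0  1  0  1  0  1  0  1  0  1
Pile A: G(21) = 1.
Pile B: G(10) = 0.
Combined Grundy value = 1 ⊕ 0 = 1.

1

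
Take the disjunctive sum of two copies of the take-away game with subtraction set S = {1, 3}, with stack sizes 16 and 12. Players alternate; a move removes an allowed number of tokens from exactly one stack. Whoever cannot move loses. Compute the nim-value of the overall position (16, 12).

0

All stacks use S = {1, 3}:
G(0) = 0
G(1) = mex{0} = 1
G(2) = mex{1} = 0
G(3) = mex{0,0} = 1
G(4) = mex{1,1} = 0
G(5) = mex{0,0} = 1
G(6) = mex{1,1} = 0
G(7) = mex{0,0} = 1
G(8) = mex{1,1} = 0
G(9) = mex{0,0} = 1
G(10) = mex{1,1} = 0
G(11) = mex{0,0} = 1
G(12) = mex{1,1} = 0
G(13) = mex{0,0} = 1
G(14) = mex{1,1} = 0
G(15) = mex{0,0} = 1
G(16) = mex{1,1} = 0
Stack A: G(16) = 0.
Stack B: G(12) = 0.
Combined Grundy value = 0 ⊕ 0 = 0.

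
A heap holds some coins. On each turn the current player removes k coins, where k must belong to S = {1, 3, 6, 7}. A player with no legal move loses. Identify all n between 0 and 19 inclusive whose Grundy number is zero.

n :  0  1  2  3  4  5  6  7  8  9 10 11 12 13 14 15 16 17 18 19
G :  0  1  0  1  0  1  2  3  2  3  2  3  0  1  0  1  0  1  2  3
P-positions are exactly the n with G(n) = 0.

0, 2, 4, 12, 14, 16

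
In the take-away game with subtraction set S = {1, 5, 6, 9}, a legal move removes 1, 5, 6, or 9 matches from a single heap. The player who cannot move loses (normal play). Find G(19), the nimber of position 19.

3

n :  0  1  2  3  4  5  6  7  8  9 10 11 12 13 14 15 16 17 18 19
G :  0  1  0  1  0  1  2  3  2  3  2  3  0  1  0  1  0  1  2  3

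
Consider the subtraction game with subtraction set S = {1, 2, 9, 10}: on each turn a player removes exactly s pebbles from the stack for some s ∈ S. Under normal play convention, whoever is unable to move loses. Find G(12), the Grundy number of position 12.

1

n :  0  1  2  3  4  5  6  7  8  9 10 11 12
G :  0  1  2  0  1  2  0  1  2  3  4  0  1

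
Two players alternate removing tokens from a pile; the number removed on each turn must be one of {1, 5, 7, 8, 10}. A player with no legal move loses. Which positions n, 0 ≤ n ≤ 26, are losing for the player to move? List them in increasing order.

G(0) = 0
G(1) = mex{0} = 1
G(2) = mex{1} = 0
G(3) = mex{0} = 1
G(4) = mex{1} = 0
G(5) = mex{0,0} = 1
G(6) = mex{1,1} = 0
G(7) = mex{0,0,0} = 1
G(8) = mex{1,1,1,0} = 2
G(9) = mex{2,0,0,1} = 3
G(10) = mex{3,1,1,0,0} = 2
G(11) = mex{2,0,0,1,1} = 3
G(12) = mex{3,1,1,0,0} = 2
G(13) = mex{2,2,0,1,1} = 3
G(14) = mex{3,3,1,0,0} = 2
G(15) = mex{2,2,2,1,1} = 0
G(16) = mex{0,3,3,2,0} = 1
G(17) = mex{1,2,2,3,1} = 0
G(18) = mex{0,3,3,2,2} = 1
G(19) = mex{1,2,2,3,3} = 0
G(20) = mex{0,0,3,2,2} = 1
G(21) = mex{1,1,2,3,3} = 0
G(22) = mex{0,0,0,2,2} = 1
G(23) = mex{1,1,1,0,3} = 2
G(24) = mex{2,0,0,1,2} = 3
G(25) = mex{3,1,1,0,0} = 2
G(26) = mex{2,0,0,1,1} = 3
P-positions are exactly the n with G(n) = 0.

0, 2, 4, 6, 15, 17, 19, 21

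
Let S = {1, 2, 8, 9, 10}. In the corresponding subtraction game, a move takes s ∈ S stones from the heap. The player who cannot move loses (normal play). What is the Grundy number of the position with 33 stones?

G(0) = 0
G(1) = mex{0} = 1
G(2) = mex{1,0} = 2
G(3) = mex{2,1} = 0
G(4) = mex{0,2} = 1
G(5) = mex{1,0} = 2
G(6) = mex{2,1} = 0
G(7) = mex{0,2} = 1
G(8) = mex{1,0,0} = 2
G(9) = mex{2,1,1,0} = 3
G(10) = mex{3,2,2,1,0} = 4
G(11) = mex{4,3,0,2,1} = 5
G(12) = mex{5,4,1,0,2} = 3
G(13) = mex{3,5,2,1,0} = 4
G(14) = mex{4,3,0,2,1} = 5
G(15) = mex{5,4,1,0,2} = 3
G(16) = mex{3,5,2,1,0} = 4
G(17) = mex{4,3,3,2,1} = 0
G(18) = mex{0,4,4,3,2} = 1
G(19) = mex{1,0,5,4,3} = 2
G(20) = mex{2,1,3,5,4} = 0
G(21) = mex{0,2,4,3,5} = 1
G(22) = mex{1,0,5,4,3} = 2
G(23) = mex{2,1,3,5,4} = 0
G(24) = mex{0,2,4,3,5} = 1
G(25) = mex{1,0,0,4,3} = 2
G(26) = mex{2,1,1,0,4} = 3
G(27) = mex{3,2,2,1,0} = 4
G(28) = mex{4,3,0,2,1} = 5
G(29) = mex{5,4,1,0,2} = 3
G(30) = mex{3,5,2,1,0} = 4
G(31) = mex{4,3,0,2,1} = 5
G(32) = mex{5,4,1,0,2} = 3
G(33) = mex{3,5,2,1,0} = 4

4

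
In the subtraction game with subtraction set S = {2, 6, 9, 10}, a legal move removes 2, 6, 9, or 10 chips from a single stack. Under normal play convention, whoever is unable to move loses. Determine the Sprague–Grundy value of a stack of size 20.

0

G(0) = 0
G(1) = mex{} = 0
G(2) = mex{0} = 1
G(3) = mex{0} = 1
G(4) = mex{1} = 0
G(5) = mex{1} = 0
G(6) = mex{0,0} = 1
G(7) = mex{0,0} = 1
G(8) = mex{1,1} = 0
G(9) = mex{1,1,0} = 2
G(10) = mex{0,0,0,0} = 1
G(11) = mex{2,0,1,0} = 3
G(12) = mex{1,1,1,1} = 0
G(13) = mex{3,1,0,1} = 2
G(14) = mex{0,0,0,0} = 1
G(15) = mex{2,2,1,0} = 3
G(16) = mex{1,1,1,1} = 0
G(17) = mex{3,3,0,1} = 2
G(18) = mex{0,0,2,0} = 1
G(19) = mex{2,2,1,2} = 0
G(20) = mex{1,1,3,1} = 0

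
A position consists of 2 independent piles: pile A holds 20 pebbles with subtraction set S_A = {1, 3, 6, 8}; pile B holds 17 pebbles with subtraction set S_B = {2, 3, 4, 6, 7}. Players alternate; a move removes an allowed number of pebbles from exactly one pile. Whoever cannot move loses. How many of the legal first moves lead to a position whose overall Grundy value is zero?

1

Pile A, S = {1, 3, 6, 8}:
n :  0  1  2  3  4  5  6  7  8  9 10 11 12 13 14 15 16 17 18 19 20
G :  0  1  0  1  0  1  2  3  2  0  1  0  1  0  1  2  3  2  0  1  0
G_A(20) = 0.
Pile B, S = {2, 3, 4, 6, 7}:
G(0) = 0
G(1) = mex{} = 0
G(2) = mex{0} = 1
G(3) = mex{0,0} = 1
G(4) = mex{1,0,0} = 2
G(5) = mex{1,1,0} = 2
G(6) = mex{2,1,1,0} = 3
G(7) = mex{2,2,1,0,0} = 3
G(8) = mex{3,2,2,1,0} = 4
G(9) = mex{3,3,2,1,1} = 0
G(10) = mex{4,3,3,2,1} = 0
G(11) = mex{0,4,3,2,2} = 1
G(12) = mex{0,0,4,3,2} = 1
G(13) = mex{1,0,0,3,3} = 2
G(14) = mex{1,1,0,4,3} = 2
G(15) = mex{2,1,1,0,4} = 3
G(16) = mex{2,2,1,0,0} = 3
G(17) = mex{3,2,2,1,0} = 4
G_B(17) = 4.
Combined Grundy value = 0 ⊕ 4 = 4.
A winning move leaves total XOR = 0, i.e. changes one component's Grundy value g to g ⊕ X where X is the current total.
Pile A: need g' = 0⊕4 = 4. Options: 20−1→G=1, 20−3→G=2, 20−6→G=1, 20−8→G=1. Hits: 0.
Pile B: need g' = 4⊕4 = 0. Options: 17−2→G=3, 17−3→G=2, 17−4→G=2, 17−6→G=1, 17−7→G=0. Hits: 1.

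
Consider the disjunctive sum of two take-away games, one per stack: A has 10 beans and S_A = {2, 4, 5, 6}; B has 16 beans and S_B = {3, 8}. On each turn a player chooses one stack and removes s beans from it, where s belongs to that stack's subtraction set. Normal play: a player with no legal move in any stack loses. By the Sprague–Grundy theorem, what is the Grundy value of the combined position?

0

Stack A, S = {2, 4, 5, 6}:
n :  0  1  2  3  4  5  6  7  8  9 10
G :  0  0  1  1  2  2  3  3  0  0  1
G_A(10) = 1.
Stack B, S = {3, 8}:
G(0) = 0
G(1) = mex{} = 0
G(2) = mex{} = 0
G(3) = mex{0} = 1
G(4) = mex{0} = 1
G(5) = mex{0} = 1
G(6) = mex{1} = 0
G(7) = mex{1} = 0
G(8) = mex{1,0} = 2
G(9) = mex{0,0} = 1
G(10) = mex{0,0} = 1
G(11) = mex{2,1} = 0
G(12) = mex{1,1} = 0
G(13) = mex{1,1} = 0
G(14) = mex{0,0} = 1
G(15) = mex{0,0} = 1
G(16) = mex{0,2} = 1
G_B(16) = 1.
Combined Grundy value = 1 ⊕ 1 = 0.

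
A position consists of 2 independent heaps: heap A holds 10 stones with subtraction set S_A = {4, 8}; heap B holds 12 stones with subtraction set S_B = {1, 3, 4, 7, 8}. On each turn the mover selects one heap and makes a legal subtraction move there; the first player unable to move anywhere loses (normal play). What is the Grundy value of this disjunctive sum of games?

Heap A, S = {4, 8}:
n :  0  1  2  3  4  5  6  7  8  9 10
G :  0  0  0  0  1  1  1  1  2  2  2
G_A(10) = 2.
Heap B, S = {1, 3, 4, 7, 8}:
G(0) = 0
G(1) = mex{0} = 1
G(2) = mex{1} = 0
G(3) = mex{0,0} = 1
G(4) = mex{1,1,0} = 2
G(5) = mex{2,0,1} = 3
G(6) = mex{3,1,0} = 2
G(7) = mex{2,2,1,0} = 3
G(8) = mex{3,3,2,1,0} = 4
G(9) = mex{4,2,3,0,1} = 5
G(10) = mex{5,3,2,1,0} = 4
G(11) = mex{4,4,3,2,1} = 0
G(12) = mex{0,5,4,3,2} = 1
G_B(12) = 1.
Combined Grundy value = 2 ⊕ 1 = 3.

3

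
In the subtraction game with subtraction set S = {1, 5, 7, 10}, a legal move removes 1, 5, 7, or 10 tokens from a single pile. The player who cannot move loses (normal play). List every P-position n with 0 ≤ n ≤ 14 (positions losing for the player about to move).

0, 2, 4, 6, 8

n :  0  1  2  3  4  5  6  7  8  9 10 11 12 13 14
G :  0  1  0  1  0  1  0  1  0  1  2  3  2  3  2
P-positions are exactly the n with G(n) = 0.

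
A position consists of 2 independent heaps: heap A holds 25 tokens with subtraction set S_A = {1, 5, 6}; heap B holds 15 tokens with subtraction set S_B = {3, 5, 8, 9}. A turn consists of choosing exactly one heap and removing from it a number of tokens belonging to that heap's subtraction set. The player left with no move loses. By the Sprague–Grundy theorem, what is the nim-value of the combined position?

0

Heap A, S = {1, 5, 6}:
G(0) = 0
G(1) = mex{0} = 1
G(2) = mex{1} = 0
G(3) = mex{0} = 1
G(4) = mex{1} = 0
G(5) = mex{0,0} = 1
G(6) = mex{1,1,0} = 2
G(7) = mex{2,0,1} = 3
G(8) = mex{3,1,0} = 2
G(9) = mex{2,0,1} = 3
G(10) = mex{3,1,0} = 2
G(11) = mex{2,2,1} = 0
G(12) = mex{0,3,2} = 1
G(13) = mex{1,2,3} = 0
G(14) = mex{0,3,2} = 1
G(15) = mex{1,2,3} = 0
G(16) = mex{0,0,2} = 1
G(17) = mex{1,1,0} = 2
G(18) = mex{2,0,1} = 3
G(19) = mex{3,1,0} = 2
G(20) = mex{2,0,1} = 3
G(21) = mex{3,1,0} = 2
G(22) = mex{2,2,1} = 0
G(23) = mex{0,3,2} = 1
G(24) = mex{1,2,3} = 0
G(25) = mex{0,3,2} = 1
G_A(25) = 1.
Heap B, S = {3, 5, 8, 9}:
G(0) = 0
G(1) = mex{} = 0
G(2) = mex{} = 0
G(3) = mex{0} = 1
G(4) = mex{0} = 1
G(5) = mex{0,0} = 1
G(6) = mex{1,0} = 2
G(7) = mex{1,0} = 2
G(8) = mex{1,1,0} = 2
G(9) = mex{2,1,0,0} = 3
G(10) = mex{2,1,0,0} = 3
G(11) = mex{2,2,1,0} = 3
G(12) = mex{3,2,1,1} = 0
G(13) = mex{3,2,1,1} = 0
G(14) = mex{3,3,2,1} = 0
G(15) = mex{0,3,2,2} = 1
G_B(15) = 1.
Combined Grundy value = 1 ⊕ 1 = 0.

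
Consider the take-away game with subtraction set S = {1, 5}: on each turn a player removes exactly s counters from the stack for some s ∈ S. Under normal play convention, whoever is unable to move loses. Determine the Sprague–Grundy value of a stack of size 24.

n :  0  1  2  3  4  5  6  7  8  9 10 11 12 13 14 15 16 17 18 19 20 21 22 23 24
G :  0  1  0  1  0  1  0  1  0  1  0  1  0  1  0  1  0  1  0  1  0  1  0  1  0

0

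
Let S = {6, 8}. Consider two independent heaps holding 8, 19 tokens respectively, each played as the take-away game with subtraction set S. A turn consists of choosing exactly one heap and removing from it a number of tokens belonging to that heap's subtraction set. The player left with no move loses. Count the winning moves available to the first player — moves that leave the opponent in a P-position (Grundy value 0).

3

All heaps use S = {6, 8}:
n :  0  1  2  3  4  5  6  7  8  9 10 11 12 13 14 15 16 17 18 19
G :  0  0  0  0  0  0  1  1  1  1  1  1  2  2  0  0  0  0  0  0
Heap A: G(8) = 1.
Heap B: G(19) = 0.
Combined Grundy value = 1 ⊕ 0 = 1.
A winning move leaves total XOR = 0, i.e. changes one component's Grundy value g to g ⊕ X where X is the current total.
Heap A: need g' = 1⊕1 = 0. Options: 8−6→G=0, 8−8→G=0. Hits: 2.
Heap B: need g' = 0⊕1 = 1. Options: 19−6→G=2, 19−8→G=1. Hits: 1.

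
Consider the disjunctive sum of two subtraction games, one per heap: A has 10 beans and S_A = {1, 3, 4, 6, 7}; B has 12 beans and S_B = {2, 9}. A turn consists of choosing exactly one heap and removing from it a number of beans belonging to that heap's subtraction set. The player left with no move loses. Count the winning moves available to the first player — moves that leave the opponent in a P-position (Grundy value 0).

Heap A, S = {1, 3, 4, 6, 7}:
G(0) = 0
G(1) = mex{0} = 1
G(2) = mex{1} = 0
G(3) = mex{0,0} = 1
G(4) = mex{1,1,0} = 2
G(5) = mex{2,0,1} = 3
G(6) = mex{3,1,0,0} = 2
G(7) = mex{2,2,1,1,0} = 3
G(8) = mex{3,3,2,0,1} = 4
G(9) = mex{4,2,3,1,0} = 5
G(10) = mex{5,3,2,2,1} = 0
G_A(10) = 0.
Heap B, S = {2, 9}:
G(0) = 0
G(1) = mex{} = 0
G(2) = mex{0} = 1
G(3) = mex{0} = 1
G(4) = mex{1} = 0
G(5) = mex{1} = 0
G(6) = mex{0} = 1
G(7) = mex{0} = 1
G(8) = mex{1} = 0
G(9) = mex{1,0} = 2
G(10) = mex{0,0} = 1
G(11) = mex{2,1} = 0
G(12) = mex{1,1} = 0
G_B(12) = 0.
Combined Grundy value = 0 ⊕ 0 = 0.
A winning move leaves total XOR = 0, i.e. changes one component's Grundy value g to g ⊕ X where X is the current total.
Heap A: target g' = 0⊕0 = 0, but every legal move changes the Grundy value (mex property), so 0 moves.
Heap B: target g' = 0⊕0 = 0, but every legal move changes the Grundy value (mex property), so 0 moves.

0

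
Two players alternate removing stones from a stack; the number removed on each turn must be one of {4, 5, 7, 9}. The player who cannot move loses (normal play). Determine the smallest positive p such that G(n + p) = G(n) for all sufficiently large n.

13

n :  0  1  2  3  4  5  6  7  8  9 10 11 12 13 14 15 16 17 18 19 20 21 22 23 24 25 26 27
G :  0  0  0  0  1  1  1  1  2  2  2  2  3  0  0  0  0  1  1  1  1  2  2  2  2  3  0  0
G(n+13) = G(n) holds for n = 0,…,8 (a full window of length max(S) = 9), so the sequence is purely periodic with period 13.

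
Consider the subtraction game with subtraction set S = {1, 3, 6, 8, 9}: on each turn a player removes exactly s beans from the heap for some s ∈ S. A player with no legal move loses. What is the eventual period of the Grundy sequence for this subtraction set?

n :  0  1  2  3  4  5  6  7  8  9 10 11 12 13 14 15 16 17 18 19 20 21 22 23 24 25 26 27 28 29
G :  0  1  0  1  0  1  2  3  2  3  2  3  4  5  0  1  0  1  0  1  2  3  2  3  2  3  4  5  0  1
G(n+14) = G(n) holds for n = 0,…,8 (a full window of length max(S) = 9), so the sequence is purely periodic with period 14.

14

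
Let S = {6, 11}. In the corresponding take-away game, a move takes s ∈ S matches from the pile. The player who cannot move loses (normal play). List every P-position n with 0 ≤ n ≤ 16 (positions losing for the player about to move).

0, 1, 2, 3, 4, 5

G(0) = 0
G(1) = mex{} = 0
G(2) = mex{} = 0
G(3) = mex{} = 0
G(4) = mex{} = 0
G(5) = mex{} = 0
G(6) = mex{0} = 1
G(7) = mex{0} = 1
G(8) = mex{0} = 1
G(9) = mex{0} = 1
G(10) = mex{0} = 1
G(11) = mex{0,0} = 1
G(12) = mex{1,0} = 2
G(13) = mex{1,0} = 2
G(14) = mex{1,0} = 2
G(15) = mex{1,0} = 2
G(16) = mex{1,0} = 2
P-positions are exactly the n with G(n) = 0.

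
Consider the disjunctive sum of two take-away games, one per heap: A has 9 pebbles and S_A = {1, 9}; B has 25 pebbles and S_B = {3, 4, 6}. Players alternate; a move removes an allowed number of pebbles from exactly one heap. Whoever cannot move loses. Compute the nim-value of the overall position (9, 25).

Heap A, S = {1, 9}:
G(0) = 0
G(1) = mex{0} = 1
G(2) = mex{1} = 0
G(3) = mex{0} = 1
G(4) = mex{1} = 0
G(5) = mex{0} = 1
G(6) = mex{1} = 0
G(7) = mex{0} = 1
G(8) = mex{1} = 0
G(9) = mex{0,0} = 1
G_A(9) = 1.
Heap B, S = {3, 4, 6}:
G(0) = 0
G(1) = mex{} = 0
G(2) = mex{} = 0
G(3) = mex{0} = 1
G(4) = mex{0,0} = 1
G(5) = mex{0,0} = 1
G(6) = mex{1,0,0} = 2
G(7) = mex{1,1,0} = 2
G(8) = mex{1,1,0} = 2
G(9) = mex{2,1,1} = 0
G(10) = mex{2,2,1} = 0
G(11) = mex{2,2,1} = 0
G(12) = mex{0,2,2} = 1
G(13) = mex{0,0,2} = 1
G(14) = mex{0,0,2} = 1
G(15) = mex{1,0,0} = 2
G(16) = mex{1,1,0} = 2
G(17) = mex{1,1,0} = 2
G(18) = mex{2,1,1} = 0
G(19) = mex{2,2,1} = 0
G(20) = mex{2,2,1} = 0
G(21) = mex{0,2,2} = 1
G(22) = mex{0,0,2} = 1
G(23) = mex{0,0,2} = 1
G(24) = mex{1,0,0} = 2
G(25) = mex{1,1,0} = 2
G_B(25) = 2.
Combined Grundy value = 1 ⊕ 2 = 3.

3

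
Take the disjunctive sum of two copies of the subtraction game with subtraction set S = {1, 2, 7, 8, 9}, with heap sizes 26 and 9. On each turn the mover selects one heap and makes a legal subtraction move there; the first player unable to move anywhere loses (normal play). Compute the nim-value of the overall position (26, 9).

All heaps use S = {1, 2, 7, 8, 9}:
G(0) = 0
G(1) = mex{0} = 1
G(2) = mex{1,0} = 2
G(3) = mex{2,1} = 0
G(4) = mex{0,2} = 1
G(5) = mex{1,0} = 2
G(6) = mex{2,1} = 0
G(7) = mex{0,2,0} = 1
G(8) = mex{1,0,1,0} = 2
G(9) = mex{2,1,2,1,0} = 3
G(10) = mex{3,2,0,2,1} = 4
G(11) = mex{4,3,1,0,2} = 5
G(12) = mex{5,4,2,1,0} = 3
G(13) = mex{3,5,0,2,1} = 4
G(14) = mex{4,3,1,0,2} = 5
G(15) = mex{5,4,2,1,0} = 3
G(16) = mex{3,5,3,2,1} = 0
G(17) = mex{0,3,4,3,2} = 1
G(18) = mex{1,0,5,4,3} = 2
G(19) = mex{2,1,3,5,4} = 0
G(20) = mex{0,2,4,3,5} = 1
G(21) = mex{1,0,5,4,3} = 2
G(22) = mex{2,1,3,5,4} = 0
G(23) = mex{0,2,0,3,5} = 1
G(24) = mex{1,0,1,0,3} = 2
G(25) = mex{2,1,2,1,0} = 3
G(26) = mex{3,2,0,2,1} = 4
Heap A: G(26) = 4.
Heap B: G(9) = 3.
Combined Grundy value = 4 ⊕ 3 = 7.

7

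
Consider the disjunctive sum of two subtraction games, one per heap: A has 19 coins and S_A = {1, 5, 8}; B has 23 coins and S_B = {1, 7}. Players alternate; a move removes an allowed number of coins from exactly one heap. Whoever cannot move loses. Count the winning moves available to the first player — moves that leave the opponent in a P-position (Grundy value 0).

Heap A, S = {1, 5, 8}:
n :  0  1  2  3  4  5  6  7  8  9 10 11 12 13 14 15 16 17 18 19
G :  0  1  0  1  0  1  0  1  2  3  2  3  2  0  1  0  1  0  1  0
G_A(19) = 0.
Heap B, S = {1, 7}:
G(0) = 0
G(1) = mex{0} = 1
G(2) = mex{1} = 0
G(3) = mex{0} = 1
G(4) = mex{1} = 0
G(5) = mex{0} = 1
G(6) = mex{1} = 0
G(7) = mex{0,0} = 1
G(8) = mex{1,1} = 0
G(9) = mex{0,0} = 1
G(10) = mex{1,1} = 0
G(11) = mex{0,0} = 1
G(12) = mex{1,1} = 0
G(13) = mex{0,0} = 1
G(14) = mex{1,1} = 0
G(15) = mex{0,0} = 1
G(16) = mex{1,1} = 0
G(17) = mex{0,0} = 1
G(18) = mex{1,1} = 0
G(19) = mex{0,0} = 1
G(20) = mex{1,1} = 0
G(21) = mex{0,0} = 1
G(22) = mex{1,1} = 0
G(23) = mex{0,0} = 1
G_B(23) = 1.
Combined Grundy value = 0 ⊕ 1 = 1.
A winning move leaves total XOR = 0, i.e. changes one component's Grundy value g to g ⊕ X where X is the current total.
Heap A: need g' = 0⊕1 = 1. Options: 19−1→G=1, 19−5→G=1, 19−8→G=3. Hits: 2.
Heap B: need g' = 1⊕1 = 0. Options: 23−1→G=0, 23−7→G=0. Hits: 2.

4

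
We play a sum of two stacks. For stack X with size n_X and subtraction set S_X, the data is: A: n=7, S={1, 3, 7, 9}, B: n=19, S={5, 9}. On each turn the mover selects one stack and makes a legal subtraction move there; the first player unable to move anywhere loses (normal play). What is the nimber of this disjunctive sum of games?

0

Stack A, S = {1, 3, 7, 9}:
G(0) = 0
G(1) = mex{0} = 1
G(2) = mex{1} = 0
G(3) = mex{0,0} = 1
G(4) = mex{1,1} = 0
G(5) = mex{0,0} = 1
G(6) = mex{1,1} = 0
G(7) = mex{0,0,0} = 1
G_A(7) = 1.
Stack B, S = {5, 9}:
n :  0  1  2  3  4  5  6  7  8  9 10 11 12 13 14 15 16 17 18 19
G :  0  0  0  0  0  1  1  1  1  1  2  2  2  2  0  0  0  0  0  1
G_B(19) = 1.
Combined Grundy value = 1 ⊕ 1 = 0.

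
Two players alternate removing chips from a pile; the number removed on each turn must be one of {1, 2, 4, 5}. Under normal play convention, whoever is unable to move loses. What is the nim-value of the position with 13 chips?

n :  0  1  2  3  4  5  6  7  8  9 10 11 12 13
G :  0  1  2  0  1  2  0  1  2  0  1  2  0  1

1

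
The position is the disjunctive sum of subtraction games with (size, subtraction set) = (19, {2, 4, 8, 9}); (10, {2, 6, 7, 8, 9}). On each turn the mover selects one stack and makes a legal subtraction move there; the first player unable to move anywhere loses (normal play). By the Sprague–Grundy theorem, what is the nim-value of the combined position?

Stack A, S = {2, 4, 8, 9}:
n :  0  1  2  3  4  5  6  7  8  9 10 11 12 13 14 15 16 17 18 19
G :  0  0  1  1  2  2  0  0  1  1  2  2  0  0  1  1  2  2  0  0
G_A(19) = 0.
Stack B, S = {2, 6, 7, 8, 9}:
G(0) = 0
G(1) = mex{} = 0
G(2) = mex{0} = 1
G(3) = mex{0} = 1
G(4) = mex{1} = 0
G(5) = mex{1} = 0
G(6) = mex{0,0} = 1
G(7) = mex{0,0,0} = 1
G(8) = mex{1,1,0,0} = 2
G(9) = mex{1,1,1,0,0} = 2
G(10) = mex{2,0,1,1,0} = 3
G_B(10) = 3.
Combined Grundy value = 0 ⊕ 3 = 3.

3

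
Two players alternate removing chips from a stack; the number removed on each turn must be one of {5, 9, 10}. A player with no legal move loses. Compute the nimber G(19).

n :  0  1  2  3  4  5  6  7  8  9 10 11 12 13 14 15 16 17 18 19
G :  0  0  0  0  0  1  1  1  1  1  2  2  2  2  2  0  0  0  0  0

0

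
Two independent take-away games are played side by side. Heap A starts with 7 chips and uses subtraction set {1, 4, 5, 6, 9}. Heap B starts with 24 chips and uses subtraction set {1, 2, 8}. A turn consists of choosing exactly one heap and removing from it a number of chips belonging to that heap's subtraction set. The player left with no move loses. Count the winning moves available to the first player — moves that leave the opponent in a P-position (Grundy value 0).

1

Heap A, S = {1, 4, 5, 6, 9}:
n : 0 1 2 3 4 5 6 7
G : 0 1 0 1 2 3 2 3
G_A(7) = 3.
Heap B, S = {1, 2, 8}:
n :  0  1  2  3  4  5  6  7  8  9 10 11 12 13 14 15 16 17 18 19 20 21 22 23 24
G :  0  1  2  0  1  2  0  1  2  0  1  2  0  1  2  0  1  2  0  1  2  0  1  2  0
G_B(24) = 0.
Combined Grundy value = 3 ⊕ 0 = 3.
A winning move leaves total XOR = 0, i.e. changes one component's Grundy value g to g ⊕ X where X is the current total.
Heap A: need g' = 3⊕3 = 0. Options: 7−1→G=2, 7−4→G=1, 7−5→G=0, 7−6→G=1. Hits: 1.
Heap B: need g' = 0⊕3 = 3. Options: 24−1→G=2, 24−2→G=1, 24−8→G=1. Hits: 0.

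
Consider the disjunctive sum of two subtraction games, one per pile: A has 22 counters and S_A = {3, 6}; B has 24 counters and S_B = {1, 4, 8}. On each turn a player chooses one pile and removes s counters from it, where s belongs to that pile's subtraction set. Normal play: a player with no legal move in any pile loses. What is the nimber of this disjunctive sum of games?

Pile A, S = {3, 6}:
n :  0  1  2  3  4  5  6  7  8  9 10 11 12 13 14 15 16 17 18 19 20 21 22
G :  0  0  0  1  1  1  2  2  2  0  0  0  1  1  1  2  2  2  0  0  0  1  1
G_A(22) = 1.
Pile B, S = {1, 4, 8}:
G(0) = 0
G(1) = mex{0} = 1
G(2) = mex{1} = 0
G(3) = mex{0} = 1
G(4) = mex{1,0} = 2
G(5) = mex{2,1} = 0
G(6) = mex{0,0} = 1
G(7) = mex{1,1} = 0
G(8) = mex{0,2,0} = 1
G(9) = mex{1,0,1} = 2
G(10) = mex{2,1,0} = 3
G(11) = mex{3,0,1} = 2
G(12) = mex{2,1,2} = 0
G(13) = mex{0,2,0} = 1
G(14) = mex{1,3,1} = 0
G(15) = mex{0,2,0} = 1
G(16) = mex{1,0,1} = 2
G(17) = mex{2,1,2} = 0
G(18) = mex{0,0,3} = 1
G(19) = mex{1,1,2} = 0
G(20) = mex{0,2,0} = 1
G(21) = mex{1,0,1} = 2
G(22) = mex{2,1,0} = 3
G(23) = mex{3,0,1} = 2
G(24) = mex{2,1,2} = 0
G_B(24) = 0.
Combined Grundy value = 1 ⊕ 0 = 1.

1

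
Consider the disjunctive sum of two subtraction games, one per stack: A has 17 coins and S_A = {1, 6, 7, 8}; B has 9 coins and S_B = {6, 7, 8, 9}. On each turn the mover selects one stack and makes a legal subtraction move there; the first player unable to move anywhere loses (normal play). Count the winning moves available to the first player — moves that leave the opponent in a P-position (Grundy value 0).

Stack A, S = {1, 6, 7, 8}:
G(0) = 0
G(1) = mex{0} = 1
G(2) = mex{1} = 0
G(3) = mex{0} = 1
G(4) = mex{1} = 0
G(5) = mex{0} = 1
G(6) = mex{1,0} = 2
G(7) = mex{2,1,0} = 3
G(8) = mex{3,0,1,0} = 2
G(9) = mex{2,1,0,1} = 3
G(10) = mex{3,0,1,0} = 2
G(11) = mex{2,1,0,1} = 3
G(12) = mex{3,2,1,0} = 4
G(13) = mex{4,3,2,1} = 0
G(14) = mex{0,2,3,2} = 1
G(15) = mex{1,3,2,3} = 0
G(16) = mex{0,2,3,2} = 1
G(17) = mex{1,3,2,3} = 0
G_A(17) = 0.
Stack B, S = {6, 7, 8, 9}:
G(0) = 0
G(1) = mex{} = 0
G(2) = mex{} = 0
G(3) = mex{} = 0
G(4) = mex{} = 0
G(5) = mex{} = 0
G(6) = mex{0} = 1
G(7) = mex{0,0} = 1
G(8) = mex{0,0,0} = 1
G(9) = mex{0,0,0,0} = 1
G_B(9) = 1.
Combined Grundy value = 0 ⊕ 1 = 1.
A winning move leaves total XOR = 0, i.e. changes one component's Grundy value g to g ⊕ X where X is the current total.
Stack A: need g' = 0⊕1 = 1. Options: 17−1→G=1, 17−6→G=3, 17−7→G=2, 17−8→G=3. Hits: 1.
Stack B: need g' = 1⊕1 = 0. Options: 9−6→G=0, 9−7→G=0, 9−8→G=0, 9−9→G=0. Hits: 4.

5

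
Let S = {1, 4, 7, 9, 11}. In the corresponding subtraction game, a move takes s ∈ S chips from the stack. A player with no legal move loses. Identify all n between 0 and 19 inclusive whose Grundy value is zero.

0, 2, 5, 8, 10, 18

G(0) = 0
G(1) = mex{0} = 1
G(2) = mex{1} = 0
G(3) = mex{0} = 1
G(4) = mex{1,0} = 2
G(5) = mex{2,1} = 0
G(6) = mex{0,0} = 1
G(7) = mex{1,1,0} = 2
G(8) = mex{2,2,1} = 0
G(9) = mex{0,0,0,0} = 1
G(10) = mex{1,1,1,1} = 0
G(11) = mex{0,2,2,0,0} = 1
G(12) = mex{1,0,0,1,1} = 2
G(13) = mex{2,1,1,2,0} = 3
G(14) = mex{3,0,2,0,1} = 4
G(15) = mex{4,1,0,1,2} = 3
G(16) = mex{3,2,1,2,0} = 4
G(17) = mex{4,3,0,0,1} = 2
G(18) = mex{2,4,1,1,2} = 0
G(19) = mex{0,3,2,0,0} = 1
P-positions are exactly the n with G(n) = 0.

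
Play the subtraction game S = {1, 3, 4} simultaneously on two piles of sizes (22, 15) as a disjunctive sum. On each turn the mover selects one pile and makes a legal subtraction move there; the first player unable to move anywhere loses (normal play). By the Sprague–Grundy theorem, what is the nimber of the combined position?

0

All piles use S = {1, 3, 4}:
G(0) = 0
G(1) = mex{0} = 1
G(2) = mex{1} = 0
G(3) = mex{0,0} = 1
G(4) = mex{1,1,0} = 2
G(5) = mex{2,0,1} = 3
G(6) = mex{3,1,0} = 2
G(7) = mex{2,2,1} = 0
G(8) = mex{0,3,2} = 1
G(9) = mex{1,2,3} = 0
G(10) = mex{0,0,2} = 1
G(11) = mex{1,1,0} = 2
G(12) = mex{2,0,1} = 3
G(13) = mex{3,1,0} = 2
G(14) = mex{2,2,1} = 0
G(15) = mex{0,3,2} = 1
G(16) = mex{1,2,3} = 0
G(17) = mex{0,0,2} = 1
G(18) = mex{1,1,0} = 2
G(19) = mex{2,0,1} = 3
G(20) = mex{3,1,0} = 2
G(21) = mex{2,2,1} = 0
G(22) = mex{0,3,2} = 1
Pile A: G(22) = 1.
Pile B: G(15) = 1.
Combined Grundy value = 1 ⊕ 1 = 0.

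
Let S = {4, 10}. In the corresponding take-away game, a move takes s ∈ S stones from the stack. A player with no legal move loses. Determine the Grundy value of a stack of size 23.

G(0) = 0
G(1) = mex{} = 0
G(2) = mex{} = 0
G(3) = mex{} = 0
G(4) = mex{0} = 1
G(5) = mex{0} = 1
G(6) = mex{0} = 1
G(7) = mex{0} = 1
G(8) = mex{1} = 0
G(9) = mex{1} = 0
G(10) = mex{1,0} = 2
G(11) = mex{1,0} = 2
G(12) = mex{0,0} = 1
G(13) = mex{0,0} = 1
G(14) = mex{2,1} = 0
G(15) = mex{2,1} = 0
G(16) = mex{1,1} = 0
G(17) = mex{1,1} = 0
G(18) = mex{0,0} = 1
G(19) = mex{0,0} = 1
G(20) = mex{0,2} = 1
G(21) = mex{0,2} = 1
G(22) = mex{1,1} = 0
G(23) = mex{1,1} = 0

0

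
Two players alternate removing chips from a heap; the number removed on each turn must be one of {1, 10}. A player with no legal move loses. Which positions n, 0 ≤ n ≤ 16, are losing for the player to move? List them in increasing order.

0, 2, 4, 6, 8, 11, 13, 15

n :  0  1  2  3  4  5  6  7  8  9 10 11 12 13 14 15 16
G :  0  1  0  1  0  1  0  1  0  1  2  0  1  0  1  0  1
P-positions are exactly the n with G(n) = 0.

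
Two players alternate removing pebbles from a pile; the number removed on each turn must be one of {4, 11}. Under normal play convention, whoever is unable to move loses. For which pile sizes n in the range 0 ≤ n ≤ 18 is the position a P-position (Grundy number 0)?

G(0) = 0
G(1) = mex{} = 0
G(2) = mex{} = 0
G(3) = mex{} = 0
G(4) = mex{0} = 1
G(5) = mex{0} = 1
G(6) = mex{0} = 1
G(7) = mex{0} = 1
G(8) = mex{1} = 0
G(9) = mex{1} = 0
G(10) = mex{1} = 0
G(11) = mex{1,0} = 2
G(12) = mex{0,0} = 1
G(13) = mex{0,0} = 1
G(14) = mex{0,0} = 1
G(15) = mex{2,1} = 0
G(16) = mex{1,1} = 0
G(17) = mex{1,1} = 0
G(18) = mex{1,1} = 0
P-positions are exactly the n with G(n) = 0.

0, 1, 2, 3, 8, 9, 10, 15, 16, 17, 18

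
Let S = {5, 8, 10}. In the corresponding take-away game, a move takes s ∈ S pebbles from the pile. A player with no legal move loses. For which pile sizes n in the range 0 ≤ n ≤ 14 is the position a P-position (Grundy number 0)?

n :  0  1  2  3  4  5  6  7  8  9 10 11 12 13 14
G :  0  0  0  0  0  1  1  1  1  1  2  2  2  2  2
P-positions are exactly the n with G(n) = 0.

0, 1, 2, 3, 4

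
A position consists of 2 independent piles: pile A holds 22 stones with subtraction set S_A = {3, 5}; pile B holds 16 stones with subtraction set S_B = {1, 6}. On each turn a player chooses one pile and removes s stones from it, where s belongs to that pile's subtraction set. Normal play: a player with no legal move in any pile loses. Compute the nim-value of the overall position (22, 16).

2

Pile A, S = {3, 5}:
n :  0  1  2  3  4  5  6  7  8  9 10 11 12 13 14 15 16 17 18 19 20 21 22
G :  0  0  0  1  1  1  2  2  0  0  0  1  1  1  2  2  0  0  0  1  1  1  2
G_A(22) = 2.
Pile B, S = {1, 6}:
n :  0  1  2  3  4  5  6  7  8  9 10 11 12 13 14 15 16
G :  0  1  0  1  0  1  2  0  1  0  1  0  1  2  0  1  0
G_B(16) = 0.
Combined Grundy value = 2 ⊕ 0 = 2.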